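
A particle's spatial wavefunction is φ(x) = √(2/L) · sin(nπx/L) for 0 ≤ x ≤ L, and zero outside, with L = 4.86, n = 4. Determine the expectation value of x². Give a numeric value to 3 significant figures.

⟨x²⟩ = ∫ x²·|φ|² dx (integrals over the domain).
With sin²θ = (1 − cos2θ)/2 on 0 ≤ x ≤ L: ∫sin²(nπx/L) dx = L/2, ∫x·sin²(nπx/L) dx = L²/4, ∫x²·sin²(nπx/L) dx = L³·(1/6 − 1/(4n²π²)); higher powers xᵏ the same way, integrating xᵏ·cos(2nπx/L) by parts.
⟨x²⟩ = 7.7984.

7.80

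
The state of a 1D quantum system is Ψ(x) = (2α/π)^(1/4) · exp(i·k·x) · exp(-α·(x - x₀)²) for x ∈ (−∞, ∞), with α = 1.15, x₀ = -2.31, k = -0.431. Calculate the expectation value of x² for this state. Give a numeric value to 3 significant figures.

5.55

⟨x²⟩ = ∫ x²·|Ψ|² dx (integrals over the domain).
Gaussian moments (u = x − x₀): ∫u^(2j)·e^(−2αu²) du = (2j−1)!!/(4α)^j · √(π/(2α)), odd powers integrate to 0; here √(π/(2α)) = 1.1687.
⟨x²⟩ = 5.5535.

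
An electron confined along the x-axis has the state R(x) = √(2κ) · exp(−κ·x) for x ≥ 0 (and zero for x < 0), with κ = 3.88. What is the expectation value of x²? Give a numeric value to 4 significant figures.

⟨x²⟩ = ∫ x²·|R|² dx (integrals over the domain).
Every integrand reduces to terms xʲ·e^(−2κx) on [0, ∞); use ∫₀^∞ xʲ·e^(−2κx) dx = j!/(2κ)^(j+1).
⟨x²⟩ = 0.033213.

0.03321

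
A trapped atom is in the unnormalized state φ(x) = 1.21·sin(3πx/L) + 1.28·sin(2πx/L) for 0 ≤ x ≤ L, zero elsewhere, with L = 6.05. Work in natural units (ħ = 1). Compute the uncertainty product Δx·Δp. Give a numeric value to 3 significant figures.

Δx = √(⟨x²⟩−⟨x⟩²), Δp = √(⟨p²⟩−⟨p⟩²).
On 0 ≤ x ≤ L (j ≠ l): ∫sin²(jπx/L) dx = L/2, ∫sin(jπx/L)·sin(lπx/L) dx = 0; diagonal moments ∫x·sin²(jπx/L) dx = L²/4, ∫x²·sin²(jπx/L) dx = L³·(1/6 − 1/(4j²π²)); cross terms ∫x·sin(jπx/L)·sin(lπx/L) dx = 0 for j + l even and −4jlL²/(π²(j² − l²)²) for j + l odd, ∫x²·sin(jπx/L)·sin(lπx/L) dx = (−1)^(j+l)·4jlL³/(π²(j² − l²)²); higher powers the same way via product-to-sum and parts. d²/dx² sin(jπx/L) = −(jπ/L)²·sin(jπx/L); on 0 ≤ x ≤ L, ∫sin²(jπx/L) dx = L/2 and ∫sin(jπx/L)·sin(lπx/L) dx = 0 for j ≠ l, so only diagonal terms survive in ∫|φ|² and ∫φ·φ″; ∫φ·φ′ dx = [φ²/2] between the walls = 0.
Normalization: ∫|φ|² dx = 9.3851.
⟨x⟩ = 1.8499, ⟨x²⟩ = 4.7495 ⇒ Δx = 1.1521.
⟨p⟩ = 0.0000, ⟨p²⟩ = 1.7148 ⇒ Δp = 1.3095.
Δx·Δp = 1.5087.

1.51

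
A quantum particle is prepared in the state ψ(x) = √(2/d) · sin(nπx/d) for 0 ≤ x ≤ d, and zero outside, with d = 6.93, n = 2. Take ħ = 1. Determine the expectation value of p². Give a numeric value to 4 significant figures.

0.8220

p² ψ = −ħ² d²ψ/dx²; ⟨p²⟩ = −ħ² ∫ ψ*·ψ'' dx.
d/dx sin(nπx/d) = (nπ/d)·cos(nπx/d) and d²/dx² sin(nπx/d) = −(nπ/d)²·sin(nπx/d); on 0 ≤ x ≤ d, ∫sin²(nπx/d) dx = d/2 and ∫sin(nπx/d)·cos(nπx/d) dx = 0.
⟨p²⟩ = 0.82204.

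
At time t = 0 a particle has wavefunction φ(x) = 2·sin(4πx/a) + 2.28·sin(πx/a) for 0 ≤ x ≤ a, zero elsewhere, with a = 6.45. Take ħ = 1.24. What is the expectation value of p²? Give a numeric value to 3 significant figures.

2.74

p² φ = −ħ² d²φ/dx²; ⟨p²⟩ = −ħ² ∫ φ*·φ'' dx / ∫|φ|² dx.
d²/dx² sin(jπx/a) = −(jπ/a)²·sin(jπx/a); on 0 ≤ x ≤ a, ∫sin²(jπx/a) dx = a/2 and ∫sin(jπx/a)·sin(lπx/a) dx = 0 for j ≠ l, so only diagonal terms survive in ∫|φ|² and ∫φ·φ″; ∫φ·φ′ dx = [φ²/2] between the walls = 0.
State is unnormalized: ∫|φ|² dx = 29.665, and ∫φ*·(−ħ² φ'') dx = 81.405, so ⟨p²⟩ = 81.405 / 29.665.
⟨p²⟩ = 2.7441.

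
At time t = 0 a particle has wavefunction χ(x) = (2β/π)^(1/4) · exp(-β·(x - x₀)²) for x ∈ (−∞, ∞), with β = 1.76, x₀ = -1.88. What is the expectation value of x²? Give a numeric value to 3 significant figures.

3.68

⟨x²⟩ = ∫ x²·|χ|² dx (integrals over the domain).
Gaussian moments (u = x − x₀): ∫u^(2j)·e^(−2βu²) du = (2j−1)!!/(4β)^j · √(π/(2β)), odd powers integrate to 0; here √(π/(2β)) = 0.94472.
⟨x²⟩ = 3.6764.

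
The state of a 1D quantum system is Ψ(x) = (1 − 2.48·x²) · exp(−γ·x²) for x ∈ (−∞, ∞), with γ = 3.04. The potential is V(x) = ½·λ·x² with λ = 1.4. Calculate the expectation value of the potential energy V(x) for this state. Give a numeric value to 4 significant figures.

0.03214

⟨V⟩ = ∫ V(x)·|Ψ|² dx / ∫|Ψ|² dx.
Expand each integrand as polynomial × e^(−2γx²) and use ∫x^(2j)·e^(−2γx²) dx = (2j−1)!!/(4γ)^j · √(π/(2γ)), odd powers → 0; here √(π/(2γ)) = 0.71882.
State is unnormalized: ∫|Ψ|² dx = 0.51532, and ∫Ψ*·V(x)·Ψ dx = 0.016562, so ⟨V⟩ = 0.016562 / 0.51532.
⟨V⟩ = 0.032139.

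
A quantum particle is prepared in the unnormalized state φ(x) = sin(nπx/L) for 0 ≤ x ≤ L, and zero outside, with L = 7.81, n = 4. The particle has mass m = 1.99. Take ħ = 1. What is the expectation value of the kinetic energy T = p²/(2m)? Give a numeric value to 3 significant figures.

T = −(ħ²/2m) d²/dx², so ⟨T⟩ = −(ħ²/2m) ∫ φ*·φ'' dx / ∫|φ|² dx; with m = 1.99.
d/dx sin(nπx/L) = (nπ/L)·cos(nπx/L) and d²/dx² sin(nπx/L) = −(nπ/L)²·sin(nπx/L); on 0 ≤ x ≤ L, ∫sin²(nπx/L) dx = L/2 and ∫sin(nπx/L)·cos(nπx/L) dx = 0.
State is unnormalized: ∫|φ|² dx = 3.9050, and ∫φ*·(−ħ²/2m · φ'') dx = 2.5401, so ⟨T⟩ = 2.5401 / 3.9050.
⟨T⟩ = 0.65048.

0.650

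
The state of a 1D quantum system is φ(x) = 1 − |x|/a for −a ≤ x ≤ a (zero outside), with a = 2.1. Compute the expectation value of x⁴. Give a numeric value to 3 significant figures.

⟨x⁴⟩ = ∫ x⁴·|φ|² dx / ∫|φ|² dx (integrals over the domain).
φ is even, so ∫ over [−a, a] = 2∫₀ᵃ with φ = 1 − x/a there: ∫₀ᵃ (1 − x/a)² dx = a/3, ∫₀ᵃ x²(1 − x/a)² dx = a³/30, ∫₀ᵃ x⁴(1 − x/a)² dx = a⁵/105.
State is unnormalized: ∫|φ|² dx = 1.4000, and ∫φ*·x⁴·φ dx = 0.77792, so ⟨x⁴⟩ = 0.77792 / 1.4000.
⟨x⁴⟩ = 0.55566.

0.556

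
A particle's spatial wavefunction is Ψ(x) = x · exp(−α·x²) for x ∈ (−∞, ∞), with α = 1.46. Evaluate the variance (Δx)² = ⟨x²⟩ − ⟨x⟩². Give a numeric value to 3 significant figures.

Compute ⟨x⟩ and ⟨x²⟩ separately, then (Δx)² = ⟨x²⟩ − ⟨x⟩².
Expand each integrand as polynomial × e^(−2αx²) and use ∫x^(2j)·e^(−2αx²) dx = (2j−1)!!/(4α)^j · √(π/(2α)), odd powers → 0; here √(π/(2α)) = 1.0373.
Normalization: ∫|Ψ|² dx = 0.17761.
⟨x⟩ = 0.0000 and ⟨x²⟩ = 0.51370.
(Δx)² = 0.51370 − (0.0000)² = 0.51370.

0.514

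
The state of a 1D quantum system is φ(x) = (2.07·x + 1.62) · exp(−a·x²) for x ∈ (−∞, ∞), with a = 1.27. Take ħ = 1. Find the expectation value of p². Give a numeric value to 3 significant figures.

1.89

p² φ = −ħ² d²φ/dx²; ⟨p²⟩ = −ħ² ∫ φ*·φ'' dx / ∫|φ|² dx.
Expand each integrand as polynomial × e^(−2ax²) and use ∫x^(2j)·e^(−2ax²) dx = (2j−1)!!/(4a)^j · √(π/(2a)), odd powers → 0; here √(π/(2a)) = 1.1121. Differentiate with the product rule, d/dx e^(−ax²) = −2ax·e^(−ax²).
State is unnormalized: ∫|φ|² dx = 3.8568, and ∫φ*·(−ħ² φ'') dx = 7.2808, so ⟨p²⟩ = 7.2808 / 3.8568.
⟨p²⟩ = 1.8878.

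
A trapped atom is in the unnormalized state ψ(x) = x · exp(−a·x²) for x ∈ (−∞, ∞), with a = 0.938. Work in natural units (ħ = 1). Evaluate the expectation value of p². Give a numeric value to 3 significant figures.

p² ψ = −ħ² d²ψ/dx²; ⟨p²⟩ = −ħ² ∫ ψ*·ψ'' dx / ∫|ψ|² dx.
Expand each integrand as polynomial × e^(−2ax²) and use ∫x^(2j)·e^(−2ax²) dx = (2j−1)!!/(4a)^j · √(π/(2a)), odd powers → 0; here √(π/(2a)) = 1.2941. Differentiate with the product rule, d/dx e^(−ax²) = −2ax·e^(−ax²).
State is unnormalized: ∫|ψ|² dx = 0.34490, and ∫ψ*·(−ħ² ψ'') dx = 0.97055, so ⟨p²⟩ = 0.97055 / 0.34490.
⟨p²⟩ = 2.8140.

2.81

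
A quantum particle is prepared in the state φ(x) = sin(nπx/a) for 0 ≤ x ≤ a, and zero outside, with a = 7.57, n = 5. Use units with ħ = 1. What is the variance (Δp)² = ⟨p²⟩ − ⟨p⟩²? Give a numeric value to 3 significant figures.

Compute ⟨p⟩ and ⟨p²⟩ separately; (Δp)² = ⟨p²⟩ − ⟨p⟩².
d/dx sin(nπx/a) = (nπ/a)·cos(nπx/a) and d²/dx² sin(nπx/a) = −(nπ/a)²·sin(nπx/a); on 0 ≤ x ≤ a, ∫sin²(nπx/a) dx = a/2 and ∫sin(nπx/a)·cos(nπx/a) dx = 0.
Normalization: ∫|φ|² dx = 3.7850.
⟨p⟩ = 0.0000 and ⟨p²⟩ = 4.3057.
(Δp)² = 4.3057 − (0.0000)² = 4.3057.

4.31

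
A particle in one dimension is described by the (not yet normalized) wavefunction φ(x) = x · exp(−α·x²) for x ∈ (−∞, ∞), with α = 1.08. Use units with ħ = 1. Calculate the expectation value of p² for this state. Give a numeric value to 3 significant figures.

p² φ = −ħ² d²φ/dx²; ⟨p²⟩ = −ħ² ∫ φ*·φ'' dx / ∫|φ|² dx.
Expand each integrand as polynomial × e^(−2αx²) and use ∫x^(2j)·e^(−2αx²) dx = (2j−1)!!/(4α)^j · √(π/(2α)), odd powers → 0; here √(π/(2α)) = 1.2060. Differentiate with the product rule, d/dx e^(−αx²) = −2αx·e^(−αx²).
State is unnormalized: ∫|φ|² dx = 0.27917, and ∫φ*·(−ħ² φ'') dx = 0.90450, so ⟨p²⟩ = 0.90450 / 0.27917.
⟨p²⟩ = 3.2400.

3.24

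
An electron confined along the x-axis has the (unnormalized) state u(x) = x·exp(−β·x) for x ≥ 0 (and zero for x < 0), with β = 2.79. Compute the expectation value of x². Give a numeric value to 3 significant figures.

⟨x²⟩ = ∫ x²·|u|² dx / ∫|u|² dx (integrals over the domain).
Every integrand reduces to terms xʲ·e^(−2βx) on [0, ∞); use ∫₀^∞ xʲ·e^(−2βx) dx = j!/(2β)^(j+1).
State is unnormalized: ∫|u|² dx = 0.011511, and ∫u*·x²·u dx = 0.0044365, so ⟨x²⟩ = 0.0044365 / 0.011511.
⟨x²⟩ = 0.38540.

0.385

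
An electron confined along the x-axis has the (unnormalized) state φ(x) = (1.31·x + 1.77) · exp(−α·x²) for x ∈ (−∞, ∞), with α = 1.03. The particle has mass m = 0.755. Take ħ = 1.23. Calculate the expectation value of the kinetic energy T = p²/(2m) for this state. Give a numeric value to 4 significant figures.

T = −(ħ²/2m) d²/dx², so ⟨T⟩ = −(ħ²/2m) ∫ φ*·φ'' dx / ∫|φ|² dx; with m = 0.755.
Expand each integrand as polynomial × e^(−2αx²) and use ∫x^(2j)·e^(−2αx²) dx = (2j−1)!!/(4α)^j · √(π/(2α)), odd powers → 0; here √(π/(2α)) = 1.2349. Differentiate with the product rule, d/dx e^(−αx²) = −2αx·e^(−αx²).
State is unnormalized: ∫|φ|² dx = 4.3833, and ∫φ*·(−ħ²/2m · φ'') dx = 5.5851, so ⟨T⟩ = 5.5851 / 4.3833.
⟨T⟩ = 1.2742.

1.274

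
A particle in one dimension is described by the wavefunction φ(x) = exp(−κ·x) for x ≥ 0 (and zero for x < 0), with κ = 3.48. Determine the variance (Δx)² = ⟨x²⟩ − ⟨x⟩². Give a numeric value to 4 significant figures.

Compute ⟨x⟩ and ⟨x²⟩ separately, then (Δx)² = ⟨x²⟩ − ⟨x⟩².
Every integrand reduces to terms xʲ·e^(−2κx) on [0, ∞); use ∫₀^∞ xʲ·e^(−2κx) dx = j!/(2κ)^(j+1).
Normalization: ∫|φ|² dx = 0.14368.
⟨x⟩ = 0.14368 and ⟨x²⟩ = 0.041287.
(Δx)² = 0.041287 − (0.14368)² = 0.020643.

0.02064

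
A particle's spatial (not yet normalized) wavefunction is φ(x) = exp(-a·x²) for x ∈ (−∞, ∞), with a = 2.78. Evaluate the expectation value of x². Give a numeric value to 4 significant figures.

⟨x²⟩ = ∫ x²·|φ|² dx / ∫|φ|² dx (integrals over the domain).
Gaussian moments: ∫x^(2j)·e^(−2ax²) dx = (2j−1)!!/(4a)^j · √(π/(2a)), odd powers integrate to 0; here √(π/(2a)) = 0.75169.
State is unnormalized: ∫|φ|² dx = 0.75169, and ∫φ*·x²·φ dx = 0.067598, so ⟨x²⟩ = 0.067598 / 0.75169.
⟨x²⟩ = 0.089928.

0.08993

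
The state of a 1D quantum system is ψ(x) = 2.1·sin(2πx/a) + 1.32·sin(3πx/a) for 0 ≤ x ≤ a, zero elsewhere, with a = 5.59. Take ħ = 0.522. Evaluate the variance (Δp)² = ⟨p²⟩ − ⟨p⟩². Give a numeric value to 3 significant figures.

Compute ⟨p⟩ and ⟨p²⟩ separately; (Δp)² = ⟨p²⟩ − ⟨p⟩².
d²/dx² sin(jπx/a) = −(jπ/a)²·sin(jπx/a); on 0 ≤ x ≤ a, ∫sin²(jπx/a) dx = a/2 and ∫sin(jπx/a)·sin(lπx/a) dx = 0 for j ≠ l, so only diagonal terms survive in ∫|ψ|² and ∫ψ·ψ″; ∫ψ·ψ′ dx = [ψ²/2] between the walls = 0.
Normalization: ∫|ψ|² dx = 17.196.
⟨p⟩ = 0.0000 and ⟨p²⟩ = 0.46612.
(Δp)² = 0.46612 − (0.0000)² = 0.46612.

0.466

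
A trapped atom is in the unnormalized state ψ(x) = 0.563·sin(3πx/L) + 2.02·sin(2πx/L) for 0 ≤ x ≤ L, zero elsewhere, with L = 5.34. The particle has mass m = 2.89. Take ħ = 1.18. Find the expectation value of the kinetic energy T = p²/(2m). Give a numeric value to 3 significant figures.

0.364

T = −(ħ²/2m) d²/dx², so ⟨T⟩ = −(ħ²/2m) ∫ ψ*·ψ'' dx / ∫|ψ|² dx; with m = 2.89.
d²/dx² sin(jπx/L) = −(jπ/L)²·sin(jπx/L); on 0 ≤ x ≤ L, ∫sin²(jπx/L) dx = L/2 and ∫sin(jπx/L)·sin(lπx/L) dx = 0 for j ≠ l, so only diagonal terms survive in ∫|ψ|² and ∫ψ·ψ″; ∫ψ·ψ′ dx = [ψ²/2] between the walls = 0.
State is unnormalized: ∫|ψ|² dx = 11.741, and ∫ψ*·(−ħ²/2m · ψ'') dx = 4.2686, so ⟨T⟩ = 4.2686 / 11.741.
⟨T⟩ = 0.36356.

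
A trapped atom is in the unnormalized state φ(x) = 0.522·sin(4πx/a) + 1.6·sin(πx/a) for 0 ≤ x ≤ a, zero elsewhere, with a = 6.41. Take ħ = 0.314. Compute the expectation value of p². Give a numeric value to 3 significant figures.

p² φ = −ħ² d²φ/dx²; ⟨p²⟩ = −ħ² ∫ φ*·φ'' dx / ∫|φ|² dx.
d²/dx² sin(jπx/a) = −(jπ/a)²·sin(jπx/a); on 0 ≤ x ≤ a, ∫sin²(jπx/a) dx = a/2 and ∫sin(jπx/a)·sin(lπx/a) dx = 0 for j ≠ l, so only diagonal terms survive in ∫|φ|² and ∫φ·φ″; ∫φ·φ′ dx = [φ²/2] between the walls = 0.
State is unnormalized: ∫|φ|² dx = 9.0781, and ∫φ*·(−ħ² φ'') dx = 0.52524, so ⟨p²⟩ = 0.52524 / 9.0781.
⟨p²⟩ = 0.057858.

0.0579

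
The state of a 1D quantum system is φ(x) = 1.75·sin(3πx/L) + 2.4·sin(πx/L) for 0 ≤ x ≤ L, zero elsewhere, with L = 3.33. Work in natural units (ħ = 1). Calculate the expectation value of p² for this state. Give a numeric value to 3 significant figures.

3.36

p² φ = −ħ² d²φ/dx²; ⟨p²⟩ = −ħ² ∫ φ*·φ'' dx / ∫|φ|² dx.
d²/dx² sin(jπx/L) = −(jπ/L)²·sin(jπx/L); on 0 ≤ x ≤ L, ∫sin²(jπx/L) dx = L/2 and ∫sin(jπx/L)·sin(lπx/L) dx = 0 for j ≠ l, so only diagonal terms survive in ∫|φ|² and ∫φ·φ″; ∫φ·φ′ dx = [φ²/2] between the walls = 0.
State is unnormalized: ∫|φ|² dx = 14.689, and ∫φ*·(−ħ² φ'') dx = 49.381, so ⟨p²⟩ = 49.381 / 14.689.
⟨p²⟩ = 3.3617.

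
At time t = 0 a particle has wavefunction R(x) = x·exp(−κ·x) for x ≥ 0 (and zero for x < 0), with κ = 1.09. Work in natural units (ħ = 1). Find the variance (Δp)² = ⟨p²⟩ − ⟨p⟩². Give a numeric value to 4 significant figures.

Compute ⟨p⟩ and ⟨p²⟩ separately; (Δp)² = ⟨p²⟩ − ⟨p⟩².
Differentiate x·exp(−κ·x) with the product rule; every integrand then reduces to terms xʲ·e^(−2κx) on [0, ∞), with ∫₀^∞ xʲ·e^(−2κx) dx = j!/(2κ)^(j+1).
Normalization: ∫|R|² dx = 0.19305.
⟨p⟩ = 0.0000 and ⟨p²⟩ = 1.1881.
(Δp)² = 1.1881 − (0.0000)² = 1.1881.

1.188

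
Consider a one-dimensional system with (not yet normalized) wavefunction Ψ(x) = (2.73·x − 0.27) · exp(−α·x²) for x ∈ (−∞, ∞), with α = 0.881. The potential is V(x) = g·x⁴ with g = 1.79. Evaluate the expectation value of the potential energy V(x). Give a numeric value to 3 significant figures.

⟨V⟩ = ∫ V(x)·|Ψ|² dx / ∫|Ψ|² dx.
Expand each integrand as polynomial × e^(−2αx²) and use ∫x^(2j)·e^(−2αx²) dx = (2j−1)!!/(4α)^j · √(π/(2α)), odd powers → 0; here √(π/(2α)) = 1.3353.
State is unnormalized: ∫|Ψ|² dx = 2.9213, and ∫Ψ*·V(x)·Ψ dx = 6.1478, so ⟨V⟩ = 6.1478 / 2.9213.
⟨V⟩ = 2.1044.

2.10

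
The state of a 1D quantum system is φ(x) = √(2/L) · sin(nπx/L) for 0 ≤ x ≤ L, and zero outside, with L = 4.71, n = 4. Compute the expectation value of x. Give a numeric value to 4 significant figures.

⟨x⟩ = ∫ x·|φ|² dx (integrals over the domain).
With sin²θ = (1 − cos2θ)/2 on 0 ≤ x ≤ L: ∫sin²(nπx/L) dx = L/2, ∫x·sin²(nπx/L) dx = L²/4, ∫x²·sin²(nπx/L) dx = L³·(1/6 − 1/(4n²π²)); higher powers xᵏ the same way, integrating xᵏ·cos(2nπx/L) by parts.
⟨x⟩ = 2.3550.

2.355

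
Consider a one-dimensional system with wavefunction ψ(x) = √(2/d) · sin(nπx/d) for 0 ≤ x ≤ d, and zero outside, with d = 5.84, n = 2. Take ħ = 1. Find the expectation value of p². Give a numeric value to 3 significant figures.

p² ψ = −ħ² d²ψ/dx²; ⟨p²⟩ = −ħ² ∫ ψ*·ψ'' dx.
d/dx sin(nπx/d) = (nπ/d)·cos(nπx/d) and d²/dx² sin(nπx/d) = −(nπ/d)²·sin(nπx/d); on 0 ≤ x ≤ d, ∫sin²(nπx/d) dx = d/2 and ∫sin(nπx/d)·cos(nπx/d) dx = 0.
⟨p²⟩ = 1.1575.

1.16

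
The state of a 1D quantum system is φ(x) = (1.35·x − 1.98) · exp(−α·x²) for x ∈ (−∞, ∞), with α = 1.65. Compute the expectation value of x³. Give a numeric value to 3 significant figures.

-0.0877

⟨x³⟩ = ∫ x³·|φ|² dx / ∫|φ|² dx (integrals over the domain).
Expand each integrand as polynomial × e^(−2αx²) and use ∫x^(2j)·e^(−2αx²) dx = (2j−1)!!/(4α)^j · √(π/(2α)), odd powers → 0; here √(π/(2α)) = 0.97570.
State is unnormalized: ∫|φ|² dx = 4.0946, and ∫φ*·x³·φ dx = -0.35924, so ⟨x³⟩ = -0.35924 / 4.0946.
⟨x³⟩ = -0.087735.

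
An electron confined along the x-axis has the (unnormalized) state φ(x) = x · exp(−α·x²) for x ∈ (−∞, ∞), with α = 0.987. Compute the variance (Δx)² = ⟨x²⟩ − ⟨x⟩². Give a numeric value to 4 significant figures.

0.7599

Compute ⟨x⟩ and ⟨x²⟩ separately, then (Δx)² = ⟨x²⟩ − ⟨x⟩².
Expand each integrand as polynomial × e^(−2αx²) and use ∫x^(2j)·e^(−2αx²) dx = (2j−1)!!/(4α)^j · √(π/(2α)), odd powers → 0; here √(π/(2α)) = 1.2615.
Normalization: ∫|φ|² dx = 0.31954.
⟨x⟩ = 0.0000 and ⟨x²⟩ = 0.75988.
(Δx)² = 0.75988 − (0.0000)² = 0.75988.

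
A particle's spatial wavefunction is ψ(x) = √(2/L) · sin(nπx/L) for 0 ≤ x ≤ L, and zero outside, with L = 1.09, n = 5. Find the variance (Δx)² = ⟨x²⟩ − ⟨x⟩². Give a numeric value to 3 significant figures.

Compute ⟨x⟩ and ⟨x²⟩ separately, then (Δx)² = ⟨x²⟩ − ⟨x⟩².
With sin²θ = (1 − cos2θ)/2 on 0 ≤ x ≤ L: ∫sin²(nπx/L) dx = L/2, ∫x·sin²(nπx/L) dx = L²/4, ∫x²·sin²(nπx/L) dx = L³·(1/6 − 1/(4n²π²)); higher powers xᵏ the same way, integrating xᵏ·cos(2nπx/L) by parts.
⟨x⟩ = 0.54500 and ⟨x²⟩ = 0.39363.
(Δx)² = 0.39363 − (0.54500)² = 0.096601.

0.0966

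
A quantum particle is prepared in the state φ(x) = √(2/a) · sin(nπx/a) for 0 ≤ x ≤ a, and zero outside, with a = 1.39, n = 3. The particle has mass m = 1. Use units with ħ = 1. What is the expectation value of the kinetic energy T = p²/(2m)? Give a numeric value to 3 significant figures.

T = −(ħ²/2m) d²/dx², so ⟨T⟩ = −(ħ²/2m) ∫ φ*·φ'' dx; with m = 1.
d/dx sin(nπx/a) = (nπ/a)·cos(nπx/a) and d²/dx² sin(nπx/a) = −(nπ/a)²·sin(nπx/a); on 0 ≤ x ≤ a, ∫sin²(nπx/a) dx = a/2 and ∫sin(nπx/a)·cos(nπx/a) dx = 0.
⟨T⟩ = 22.987.

23.0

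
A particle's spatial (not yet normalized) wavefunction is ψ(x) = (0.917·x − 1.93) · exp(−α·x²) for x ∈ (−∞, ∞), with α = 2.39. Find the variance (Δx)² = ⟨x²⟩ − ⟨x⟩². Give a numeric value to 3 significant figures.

Compute ⟨x⟩ and ⟨x²⟩ separately, then (Δx)² = ⟨x²⟩ − ⟨x⟩².
Expand each integrand as polynomial × e^(−2αx²) and use ∫x^(2j)·e^(−2αx²) dx = (2j−1)!!/(4α)^j · √(π/(2α)), odd powers → 0; here √(π/(2α)) = 0.81070.
Normalization: ∫|ψ|² dx = 3.0911.
⟨x⟩ = -0.097106 and ⟨x²⟩ = 0.10943.
(Δx)² = 0.10943 − (-0.097106)² = 0.099999.

0.100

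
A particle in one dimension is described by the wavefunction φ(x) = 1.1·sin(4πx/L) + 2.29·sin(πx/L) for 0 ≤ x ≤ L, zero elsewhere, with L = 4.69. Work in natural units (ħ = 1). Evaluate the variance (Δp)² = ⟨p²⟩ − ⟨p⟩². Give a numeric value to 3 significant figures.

1.71

Compute ⟨p⟩ and ⟨p²⟩ separately; (Δp)² = ⟨p²⟩ − ⟨p⟩².
d²/dx² sin(jπx/L) = −(jπ/L)²·sin(jπx/L); on 0 ≤ x ≤ L, ∫sin²(jπx/L) dx = L/2 and ∫sin(jπx/L)·sin(lπx/L) dx = 0 for j ≠ l, so only diagonal terms survive in ∫|φ|² and ∫φ·φ″; ∫φ·φ′ dx = [φ²/2] between the walls = 0.
Normalization: ∫|φ|² dx = 15.135.
⟨p⟩ = 0.0000 and ⟨p²⟩ = 1.7105.
(Δp)² = 1.7105 − (0.0000)² = 1.7105.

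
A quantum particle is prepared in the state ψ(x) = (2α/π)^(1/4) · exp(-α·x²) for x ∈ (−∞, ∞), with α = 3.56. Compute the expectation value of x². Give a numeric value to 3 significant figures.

⟨x²⟩ = ∫ x²·|ψ|² dx (integrals over the domain).
Gaussian moments: ∫x^(2j)·e^(−2αx²) dx = (2j−1)!!/(4α)^j · √(π/(2α)), odd powers integrate to 0; here √(π/(2α)) = 0.66426.
⟨x²⟩ = 0.070225.

0.0702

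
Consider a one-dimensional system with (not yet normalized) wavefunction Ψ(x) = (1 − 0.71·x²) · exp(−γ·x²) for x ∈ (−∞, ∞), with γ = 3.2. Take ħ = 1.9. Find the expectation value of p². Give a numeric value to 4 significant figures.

p² Ψ = −ħ² d²Ψ/dx²; ⟨p²⟩ = −ħ² ∫ Ψ*·Ψ'' dx / ∫|Ψ|² dx.
Expand each integrand as polynomial × e^(−2γx²) and use ∫x^(2j)·e^(−2γx²) dx = (2j−1)!!/(4γ)^j · √(π/(2γ)), odd powers → 0; here √(π/(2γ)) = 0.70062. Differentiate with the product rule, d/dx e^(−γx²) = −2γx·e^(−γx²).
State is unnormalized: ∫|Ψ|² dx = 0.62937, and ∫Ψ*·(−ħ² Ψ'') dx = 9.1658, so ⟨p²⟩ = 9.1658 / 0.62937.
⟨p²⟩ = 14.564.

14.56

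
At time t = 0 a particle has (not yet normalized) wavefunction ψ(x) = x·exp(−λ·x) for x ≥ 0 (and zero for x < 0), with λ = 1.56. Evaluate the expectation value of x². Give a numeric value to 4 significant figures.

1.233

⟨x²⟩ = ∫ x²·|ψ|² dx / ∫|ψ|² dx (integrals over the domain).
Every integrand reduces to terms xʲ·e^(−2λx) on [0, ∞); use ∫₀^∞ xʲ·e^(−2λx) dx = j!/(2λ)^(j+1).
State is unnormalized: ∫|ψ|² dx = 0.065852, and ∫ψ*·x²·ψ dx = 0.081178, so ⟨x²⟩ = 0.081178 / 0.065852.
⟨x²⟩ = 1.2327.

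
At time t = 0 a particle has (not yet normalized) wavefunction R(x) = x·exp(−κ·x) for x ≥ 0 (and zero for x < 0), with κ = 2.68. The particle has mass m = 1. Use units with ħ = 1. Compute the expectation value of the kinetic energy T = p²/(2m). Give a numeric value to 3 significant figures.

3.59

T = −(ħ²/2m) d²/dx², so ⟨T⟩ = −(ħ²/2m) ∫ R*·R'' dx / ∫|R|² dx; with m = 1.
Differentiate x·exp(−κ·x) with the product rule; every integrand then reduces to terms xʲ·e^(−2κx) on [0, ∞), with ∫₀^∞ xʲ·e^(−2κx) dx = j!/(2κ)^(j+1).
State is unnormalized: ∫|R|² dx = 0.012988, and ∫R*·(−ħ²/2m · R'') dx = 0.046642, so ⟨T⟩ = 0.046642 / 0.012988.
⟨T⟩ = 3.5912.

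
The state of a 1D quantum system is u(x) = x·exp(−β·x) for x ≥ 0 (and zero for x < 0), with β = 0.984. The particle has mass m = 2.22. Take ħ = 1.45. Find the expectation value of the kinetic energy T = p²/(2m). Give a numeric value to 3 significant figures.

0.459

T = −(ħ²/2m) d²/dx², so ⟨T⟩ = −(ħ²/2m) ∫ u*·u'' dx / ∫|u|² dx; with m = 2.22.
Differentiate x·exp(−β·x) with the product rule; every integrand then reduces to terms xʲ·e^(−2βx) on [0, ∞), with ∫₀^∞ xʲ·e^(−2βx) dx = j!/(2β)^(j+1).
State is unnormalized: ∫|u|² dx = 0.26239, and ∫u*·(−ħ²/2m · u'') dx = 0.12031, so ⟨T⟩ = 0.12031 / 0.26239.
⟨T⟩ = 0.45850.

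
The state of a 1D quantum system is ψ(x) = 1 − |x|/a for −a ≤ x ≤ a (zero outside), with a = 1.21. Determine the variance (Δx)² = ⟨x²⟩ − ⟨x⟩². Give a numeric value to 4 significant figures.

Compute ⟨x⟩ and ⟨x²⟩ separately, then (Δx)² = ⟨x²⟩ − ⟨x⟩².
ψ is even, so ∫ over [−a, a] = 2∫₀ᵃ with ψ = 1 − x/a there: ∫₀ᵃ (1 − x/a)² dx = a/3, ∫₀ᵃ x²(1 − x/a)² dx = a³/30, ∫₀ᵃ x⁴(1 − x/a)² dx = a⁵/105.
Normalization: ∫|ψ|² dx = 0.80667.
⟨x⟩ = 0.0000 and ⟨x²⟩ = 0.14641.
(Δx)² = 0.14641 − (0.0000)² = 0.14641.

0.1464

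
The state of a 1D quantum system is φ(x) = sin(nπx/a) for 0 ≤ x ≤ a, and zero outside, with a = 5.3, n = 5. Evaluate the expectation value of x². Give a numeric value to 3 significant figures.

⟨x²⟩ = ∫ x²·|φ|² dx / ∫|φ|² dx (integrals over the domain).
With sin²θ = (1 − cos2θ)/2 on 0 ≤ x ≤ a: ∫sin²(nπx/a) dx = a/2, ∫x·sin²(nπx/a) dx = a²/4, ∫x²·sin²(nπx/a) dx = a³·(1/6 − 1/(4n²π²)); higher powers xᵏ the same way, integrating xᵏ·cos(2nπx/a) by parts.
State is unnormalized: ∫|φ|² dx = 2.6500, and ∫φ*·x²·φ dx = 24.662, so ⟨x²⟩ = 24.662 / 2.6500.
⟨x²⟩ = 9.3064.

9.31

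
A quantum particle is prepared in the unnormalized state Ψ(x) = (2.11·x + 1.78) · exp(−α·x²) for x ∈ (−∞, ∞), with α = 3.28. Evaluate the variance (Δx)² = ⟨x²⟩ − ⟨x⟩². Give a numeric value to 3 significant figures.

0.0643

Compute ⟨x⟩ and ⟨x²⟩ separately, then (Δx)² = ⟨x²⟩ − ⟨x⟩².
Expand each integrand as polynomial × e^(−2αx²) and use ∫x^(2j)·e^(−2αx²) dx = (2j−1)!!/(4α)^j · √(π/(2α)), odd powers → 0; here √(π/(2α)) = 0.69203.
Normalization: ∫|Ψ|² dx = 2.4274.
⟨x⟩ = 0.16322 and ⟨x²⟩ = 0.090966.
(Δx)² = 0.090966 − (0.16322)² = 0.064326.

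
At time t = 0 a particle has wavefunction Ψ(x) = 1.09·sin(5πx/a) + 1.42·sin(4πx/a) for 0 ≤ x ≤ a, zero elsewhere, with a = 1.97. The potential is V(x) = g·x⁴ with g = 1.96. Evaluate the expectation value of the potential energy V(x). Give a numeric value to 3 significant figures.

1.35

⟨V⟩ = ∫ V(x)·|Ψ|² dx / ∫|Ψ|² dx.
On 0 ≤ x ≤ a (j ≠ l): ∫sin²(jπx/a) dx = a/2, ∫sin(jπx/a)·sin(lπx/a) dx = 0; diagonal moments ∫x·sin²(jπx/a) dx = a²/4, ∫x²·sin²(jπx/a) dx = a³·(1/6 − 1/(4j²π²)); cross terms ∫x·sin(jπx/a)·sin(lπx/a) dx = 0 for j + l even and −4jla²/(π²(j² − l²)²) for j + l odd, ∫x²·sin(jπx/a)·sin(lπx/a) dx = (−1)^(j+l)·4jla³/(π²(j² − l²)²); higher powers the same way via product-to-sum and parts.
State is unnormalized: ∫|Ψ|² dx = 3.1564, and ∫Ψ*·V(x)·Ψ dx = 4.2728, so ⟨V⟩ = 4.2728 / 3.1564.
⟨V⟩ = 1.3537.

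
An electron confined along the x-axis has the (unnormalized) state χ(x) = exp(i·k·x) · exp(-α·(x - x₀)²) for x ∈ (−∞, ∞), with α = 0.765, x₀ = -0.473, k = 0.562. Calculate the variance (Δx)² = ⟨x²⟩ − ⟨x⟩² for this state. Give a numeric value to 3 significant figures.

Compute ⟨x⟩ and ⟨x²⟩ separately, then (Δx)² = ⟨x²⟩ − ⟨x⟩².
Gaussian moments (u = x − x₀): ∫u^(2j)·e^(−2αu²) du = (2j−1)!!/(4α)^j · √(π/(2α)), odd powers integrate to 0; here √(π/(2α)) = 1.4329.
Normalization: ∫|χ|² dx = 1.4329.
⟨x⟩ = -0.47300 and ⟨x²⟩ = 0.55053.
(Δx)² = 0.55053 − (-0.47300)² = 0.32680.

0.327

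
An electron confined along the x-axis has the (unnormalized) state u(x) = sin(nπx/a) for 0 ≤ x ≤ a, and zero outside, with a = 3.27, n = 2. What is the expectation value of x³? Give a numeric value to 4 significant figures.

⟨x³⟩ = ∫ x³·|u|² dx / ∫|u|² dx (integrals over the domain).
With sin²θ = (1 − cos2θ)/2 on 0 ≤ x ≤ a: ∫sin²(nπx/a) dx = a/2, ∫x·sin²(nπx/a) dx = a²/4, ∫x²·sin²(nπx/a) dx = a³·(1/6 − 1/(4n²π²)); higher powers xᵏ the same way, integrating xᵏ·cos(2nπx/a) by parts.
State is unnormalized: ∫|u|² dx = 1.6350, and ∫u*·x³·u dx = 13.206, so ⟨x³⟩ = 13.206 / 1.6350.
⟨x³⟩ = 8.0772.

8.077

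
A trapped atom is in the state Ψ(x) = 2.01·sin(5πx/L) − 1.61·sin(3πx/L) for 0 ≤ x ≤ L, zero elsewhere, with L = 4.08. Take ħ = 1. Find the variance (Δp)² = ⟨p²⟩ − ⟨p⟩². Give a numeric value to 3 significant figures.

11.1

Compute ⟨p⟩ and ⟨p²⟩ separately; (Δp)² = ⟨p²⟩ − ⟨p⟩².
d²/dx² sin(jπx/L) = −(jπ/L)²·sin(jπx/L); on 0 ≤ x ≤ L, ∫sin²(jπx/L) dx = L/2 and ∫sin(jπx/L)·sin(lπx/L) dx = 0 for j ≠ l, so only diagonal terms survive in ∫|Ψ|² and ∫Ψ·Ψ″; ∫Ψ·Ψ′ dx = [Ψ²/2] between the walls = 0.
Normalization: ∫|Ψ|² dx = 13.530.
⟨p⟩ = 0.0000 and ⟨p²⟩ = 11.115.
(Δp)² = 11.115 − (0.0000)² = 11.115.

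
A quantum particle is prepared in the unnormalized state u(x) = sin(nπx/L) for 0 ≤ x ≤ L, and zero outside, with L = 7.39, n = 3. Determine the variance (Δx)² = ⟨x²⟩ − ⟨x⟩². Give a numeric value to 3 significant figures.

4.24

Compute ⟨x⟩ and ⟨x²⟩ separately, then (Δx)² = ⟨x²⟩ − ⟨x⟩².
With sin²θ = (1 − cos2θ)/2 on 0 ≤ x ≤ L: ∫sin²(nπx/L) dx = L/2, ∫x·sin²(nπx/L) dx = L²/4, ∫x²·sin²(nπx/L) dx = L³·(1/6 − 1/(4n²π²)); higher powers xᵏ the same way, integrating xᵏ·cos(2nπx/L) by parts.
Normalization: ∫|u|² dx = 3.6950.
⟨x⟩ = 3.6950 and ⟨x²⟩ = 17.897.
(Δx)² = 17.897 − (3.6950)² = 4.2436.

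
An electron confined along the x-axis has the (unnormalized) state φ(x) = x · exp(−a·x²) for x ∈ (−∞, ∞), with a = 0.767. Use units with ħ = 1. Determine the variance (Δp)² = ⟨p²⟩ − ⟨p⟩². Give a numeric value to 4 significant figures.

Compute ⟨p⟩ and ⟨p²⟩ separately; (Δp)² = ⟨p²⟩ − ⟨p⟩².
Expand each integrand as polynomial × e^(−2ax²) and use ∫x^(2j)·e^(−2ax²) dx = (2j−1)!!/(4a)^j · √(π/(2a)), odd powers → 0; here √(π/(2a)) = 1.4311. Differentiate with the product rule, d/dx e^(−ax²) = −2ax·e^(−ax²).
Normalization: ∫|φ|² dx = 0.46645.
⟨p⟩ = 0.0000 and ⟨p²⟩ = 2.3010.
(Δp)² = 2.3010 − (0.0000)² = 2.3010.

2.301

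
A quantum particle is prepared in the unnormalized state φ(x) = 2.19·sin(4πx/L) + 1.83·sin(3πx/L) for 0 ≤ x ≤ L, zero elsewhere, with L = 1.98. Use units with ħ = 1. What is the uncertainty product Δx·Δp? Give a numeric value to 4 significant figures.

2.304

Δx = √(⟨x²⟩−⟨x⟩²), Δp = √(⟨p²⟩−⟨p⟩²).
On 0 ≤ x ≤ L (j ≠ l): ∫sin²(jπx/L) dx = L/2, ∫sin(jπx/L)·sin(lπx/L) dx = 0; diagonal moments ∫x·sin²(jπx/L) dx = L²/4, ∫x²·sin²(jπx/L) dx = L³·(1/6 − 1/(4j²π²)); cross terms ∫x·sin(jπx/L)·sin(lπx/L) dx = 0 for j + l even and −4jlL²/(π²(j² − l²)²) for j + l odd, ∫x²·sin(jπx/L)·sin(lπx/L) dx = (−1)^(j+l)·4jlL³/(π²(j² − l²)²); higher powers the same way via product-to-sum and parts. d²/dx² sin(jπx/L) = −(jπ/L)²·sin(jπx/L); on 0 ≤ x ≤ L, ∫sin²(jπx/L) dx = L/2 and ∫sin(jπx/L)·sin(lπx/L) dx = 0 for j ≠ l, so only diagonal terms survive in ∫|φ|² and ∫φ·φ″; ∫φ·φ′ dx = [φ²/2] between the walls = 0.
Normalization: ∫|φ|² dx = 8.0636.
⟨x⟩ = 0.60321, ⟨x²⟩ = 0.52457 ⇒ Δx = 0.40089.
⟨p⟩ = 0.0000, ⟨p²⟩ = 33.034 ⇒ Δp = 5.7475.
Δx·Δp = 2.3041.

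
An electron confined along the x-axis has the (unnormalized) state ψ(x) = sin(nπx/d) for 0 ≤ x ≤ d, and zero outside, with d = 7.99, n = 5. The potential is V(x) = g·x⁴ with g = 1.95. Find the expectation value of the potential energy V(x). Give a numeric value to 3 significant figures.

1.56e+03

⟨V⟩ = ∫ V(x)·|ψ|² dx / ∫|ψ|² dx.
With sin²θ = (1 − cos2θ)/2 on 0 ≤ x ≤ d: ∫sin²(nπx/d) dx = d/2, ∫x·sin²(nπx/d) dx = d²/4, ∫x²·sin²(nπx/d) dx = d³·(1/6 − 1/(4n²π²)); higher powers xᵏ the same way, integrating xᵏ·cos(2nπx/d) by parts.
State is unnormalized: ∫|ψ|² dx = 3.9950, and ∫ψ*·V(x)·ψ dx = 6222.0, so ⟨V⟩ = 6222.0 / 3.9950.
⟨V⟩ = 1557.5.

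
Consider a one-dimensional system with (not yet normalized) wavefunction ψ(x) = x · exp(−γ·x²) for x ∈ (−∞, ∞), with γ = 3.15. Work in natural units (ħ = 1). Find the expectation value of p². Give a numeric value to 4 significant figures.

9.450

p² ψ = −ħ² d²ψ/dx²; ⟨p²⟩ = −ħ² ∫ ψ*·ψ'' dx / ∫|ψ|² dx.
Expand each integrand as polynomial × e^(−2γx²) and use ∫x^(2j)·e^(−2γx²) dx = (2j−1)!!/(4γ)^j · √(π/(2γ)), odd powers → 0; here √(π/(2γ)) = 0.70616. Differentiate with the product rule, d/dx e^(−γx²) = −2γx·e^(−γx²).
State is unnormalized: ∫|ψ|² dx = 0.056045, and ∫ψ*·(−ħ² ψ'') dx = 0.52962, so ⟨p²⟩ = 0.52962 / 0.056045.
⟨p²⟩ = 9.4500.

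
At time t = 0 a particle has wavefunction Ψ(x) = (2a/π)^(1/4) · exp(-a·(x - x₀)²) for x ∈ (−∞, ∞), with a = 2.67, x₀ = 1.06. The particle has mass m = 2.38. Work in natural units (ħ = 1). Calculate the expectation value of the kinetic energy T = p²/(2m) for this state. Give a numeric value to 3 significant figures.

0.561

T = −(ħ²/2m) d²/dx², so ⟨T⟩ = −(ħ²/2m) ∫ Ψ*·Ψ'' dx; with m = 2.38.
Gaussian moments (u = x − x₀): ∫u^(2j)·e^(−2au²) du = (2j−1)!!/(4a)^j · √(π/(2a)), odd powers integrate to 0; here √(π/(2a)) = 0.76702. Derivatives: d/dx e^(−au²) = −2au·e^(−au²), d²/dx² e^(−au²) = (4a²u² − 2a)·e^(−au²).
⟨T⟩ = 0.56092.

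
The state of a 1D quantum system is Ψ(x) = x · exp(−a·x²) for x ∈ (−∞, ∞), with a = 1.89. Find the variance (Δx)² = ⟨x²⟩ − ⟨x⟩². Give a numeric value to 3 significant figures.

Compute ⟨x⟩ and ⟨x²⟩ separately, then (Δx)² = ⟨x²⟩ − ⟨x⟩².
Expand each integrand as polynomial × e^(−2ax²) and use ∫x^(2j)·e^(−2ax²) dx = (2j−1)!!/(4a)^j · √(π/(2a)), odd powers → 0; here √(π/(2a)) = 0.91165.
Normalization: ∫|Ψ|² dx = 0.12059.
⟨x⟩ = 0.0000 and ⟨x²⟩ = 0.39683.
(Δx)² = 0.39683 − (0.0000)² = 0.39683.

0.397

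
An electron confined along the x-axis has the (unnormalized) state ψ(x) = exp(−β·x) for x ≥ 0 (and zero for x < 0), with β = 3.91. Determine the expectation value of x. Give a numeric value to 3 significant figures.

0.128

⟨x⟩ = ∫ x·|ψ|² dx / ∫|ψ|² dx (integrals over the domain).
Every integrand reduces to terms xʲ·e^(−2βx) on [0, ∞); use ∫₀^∞ xʲ·e^(−2βx) dx = j!/(2β)^(j+1).
State is unnormalized: ∫|ψ|² dx = 0.12788, and ∫ψ*·x·ψ dx = 0.016353, so ⟨x⟩ = 0.016353 / 0.12788.
⟨x⟩ = 0.12788.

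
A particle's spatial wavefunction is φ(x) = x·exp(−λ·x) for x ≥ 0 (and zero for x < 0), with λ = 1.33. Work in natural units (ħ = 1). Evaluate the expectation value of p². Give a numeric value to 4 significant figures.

1.769

p² φ = −ħ² d²φ/dx²; ⟨p²⟩ = −ħ² ∫ φ*·φ'' dx / ∫|φ|² dx.
Differentiate x·exp(−λ·x) with the product rule; every integrand then reduces to terms xʲ·e^(−2λx) on [0, ∞), with ∫₀^∞ xʲ·e^(−2λx) dx = j!/(2λ)^(j+1).
State is unnormalized: ∫|φ|² dx = 0.10626, and ∫φ*·(−ħ² φ'') dx = 0.18797, so ⟨p²⟩ = 0.18797 / 0.10626.
⟨p²⟩ = 1.7689.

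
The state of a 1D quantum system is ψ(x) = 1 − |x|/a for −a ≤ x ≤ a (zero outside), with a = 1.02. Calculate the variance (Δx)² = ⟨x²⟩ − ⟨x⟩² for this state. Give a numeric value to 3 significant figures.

Compute ⟨x⟩ and ⟨x²⟩ separately, then (Δx)² = ⟨x²⟩ − ⟨x⟩².
ψ is even, so ∫ over [−a, a] = 2∫₀ᵃ with ψ = 1 − x/a there: ∫₀ᵃ (1 − x/a)² dx = a/3, ∫₀ᵃ x²(1 − x/a)² dx = a³/30, ∫₀ᵃ x⁴(1 − x/a)² dx = a⁵/105.
Normalization: ∫|ψ|² dx = 0.68000.
⟨x⟩ = 0.0000 and ⟨x²⟩ = 0.10404.
(Δx)² = 0.10404 − (0.0000)² = 0.10404.

0.104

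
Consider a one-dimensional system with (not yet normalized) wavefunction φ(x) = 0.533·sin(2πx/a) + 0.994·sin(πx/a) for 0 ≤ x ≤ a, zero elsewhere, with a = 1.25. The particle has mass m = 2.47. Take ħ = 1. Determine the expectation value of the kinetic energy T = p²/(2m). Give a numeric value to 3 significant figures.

T = −(ħ²/2m) d²/dx², so ⟨T⟩ = −(ħ²/2m) ∫ φ*·φ'' dx / ∫|φ|² dx; with m = 2.47.
d²/dx² sin(jπx/a) = −(jπ/a)²·sin(jπx/a); on 0 ≤ x ≤ a, ∫sin²(jπx/a) dx = a/2 and ∫sin(jπx/a)·sin(lπx/a) dx = 0 for j ≠ l, so only diagonal terms survive in ∫|φ|² and ∫φ·φ″; ∫φ·φ′ dx = [φ²/2] between the walls = 0.
State is unnormalized: ∫|φ|² dx = 0.79508, and ∫φ*·(−ħ²/2m · φ'') dx = 1.6977, so ⟨T⟩ = 1.6977 / 0.79508.
⟨T⟩ = 2.1353.

2.14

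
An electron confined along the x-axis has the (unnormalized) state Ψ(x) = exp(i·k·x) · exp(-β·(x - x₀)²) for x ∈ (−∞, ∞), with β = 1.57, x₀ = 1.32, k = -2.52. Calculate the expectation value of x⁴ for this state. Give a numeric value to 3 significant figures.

4.78

⟨x⁴⟩ = ∫ x⁴·|Ψ|² dx / ∫|Ψ|² dx (integrals over the domain).
Gaussian moments (u = x − x₀): ∫u^(2j)·e^(−2βu²) du = (2j−1)!!/(4β)^j · √(π/(2β)), odd powers integrate to 0; here √(π/(2β)) = 1.0003.
State is unnormalized: ∫|Ψ|² dx = 1.0003, and ∫Ψ*·x⁴·Ψ dx = 4.7780, so ⟨x⁴⟩ = 4.7780 / 1.0003.
⟨x⁴⟩ = 4.7767.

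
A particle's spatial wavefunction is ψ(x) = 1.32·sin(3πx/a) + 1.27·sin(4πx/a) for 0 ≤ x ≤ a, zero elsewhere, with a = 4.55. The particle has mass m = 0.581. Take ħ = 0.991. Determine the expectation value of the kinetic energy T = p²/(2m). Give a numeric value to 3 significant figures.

4.98

T = −(ħ²/2m) d²/dx², so ⟨T⟩ = −(ħ²/2m) ∫ ψ*·ψ'' dx / ∫|ψ|² dx; with m = 0.581.
d²/dx² sin(jπx/a) = −(jπ/a)²·sin(jπx/a); on 0 ≤ x ≤ a, ∫sin²(jπx/a) dx = a/2 and ∫sin(jπx/a)·sin(lπx/a) dx = 0 for j ≠ l, so only diagonal terms survive in ∫|ψ|² and ∫ψ·ψ″; ∫ψ·ψ′ dx = [ψ²/2] between the walls = 0.
State is unnormalized: ∫|ψ|² dx = 7.6333, and ∫ψ*·(−ħ²/2m · ψ'') dx = 38.030, so ⟨T⟩ = 38.030 / 7.6333.
⟨T⟩ = 4.9821.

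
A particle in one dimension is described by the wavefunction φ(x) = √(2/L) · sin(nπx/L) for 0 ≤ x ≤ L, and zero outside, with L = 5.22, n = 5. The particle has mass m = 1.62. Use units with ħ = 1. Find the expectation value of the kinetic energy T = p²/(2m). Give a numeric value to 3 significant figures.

2.79

T = −(ħ²/2m) d²/dx², so ⟨T⟩ = −(ħ²/2m) ∫ φ*·φ'' dx; with m = 1.62.
d/dx sin(nπx/L) = (nπ/L)·cos(nπx/L) and d²/dx² sin(nπx/L) = −(nπ/L)²·sin(nπx/L); on 0 ≤ x ≤ L, ∫sin²(nπx/L) dx = L/2 and ∫sin(nπx/L)·cos(nπx/L) dx = 0.
⟨T⟩ = 2.7948.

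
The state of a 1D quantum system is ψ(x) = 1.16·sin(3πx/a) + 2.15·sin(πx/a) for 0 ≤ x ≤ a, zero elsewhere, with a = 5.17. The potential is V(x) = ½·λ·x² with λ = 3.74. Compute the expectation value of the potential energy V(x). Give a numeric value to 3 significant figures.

16.2

⟨V⟩ = ∫ V(x)·|ψ|² dx / ∫|ψ|² dx.
On 0 ≤ x ≤ a (j ≠ l): ∫sin²(jπx/a) dx = a/2, ∫sin(jπx/a)·sin(lπx/a) dx = 0; diagonal moments ∫x·sin²(jπx/a) dx = a²/4, ∫x²·sin²(jπx/a) dx = a³·(1/6 − 1/(4j²π²)); cross terms ∫x·sin(jπx/a)·sin(lπx/a) dx = 0 for j + l even and −4jla²/(π²(j² − l²)²) for j + l odd, ∫x²·sin(jπx/a)·sin(lπx/a) dx = (−1)^(j+l)·4jla³/(π²(j² − l²)²); higher powers the same way via product-to-sum and parts.
State is unnormalized: ∫|ψ|² dx = 15.428, and ∫ψ*·V(x)·ψ dx = 250.29, so ⟨V⟩ = 250.29 / 15.428.
⟨V⟩ = 16.224.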